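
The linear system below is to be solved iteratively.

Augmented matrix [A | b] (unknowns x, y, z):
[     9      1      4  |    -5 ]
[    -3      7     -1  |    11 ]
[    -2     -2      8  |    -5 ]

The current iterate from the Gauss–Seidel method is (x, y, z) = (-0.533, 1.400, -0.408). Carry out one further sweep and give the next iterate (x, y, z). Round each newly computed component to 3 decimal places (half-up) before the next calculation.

One sweep:
  x = (-5 - (1)·1.400 - (4)·-0.408) / (9) = -0.530
  y = (11 - (-3)·-0.530 - (-1)·-0.408) / (7) = 1.286
  z = (-5 - (-2)·-0.530 - (-2)·1.286) / (8) = -0.436

(-0.530, 1.286, -0.436)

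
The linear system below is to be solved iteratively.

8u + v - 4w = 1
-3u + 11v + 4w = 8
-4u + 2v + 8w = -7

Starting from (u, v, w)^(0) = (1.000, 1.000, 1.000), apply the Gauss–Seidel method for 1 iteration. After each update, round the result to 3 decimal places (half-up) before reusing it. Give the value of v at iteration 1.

Iteration 1:
  u = (1 - (1)·1.000 - (-4)·1.000) / (8) = 0.500
  v = (8 - (-3)·0.500 - (4)·1.000) / (11) = 0.500
  w = (-7 - (-4)·0.500 - (2)·0.500) / (8) = -0.750

0.500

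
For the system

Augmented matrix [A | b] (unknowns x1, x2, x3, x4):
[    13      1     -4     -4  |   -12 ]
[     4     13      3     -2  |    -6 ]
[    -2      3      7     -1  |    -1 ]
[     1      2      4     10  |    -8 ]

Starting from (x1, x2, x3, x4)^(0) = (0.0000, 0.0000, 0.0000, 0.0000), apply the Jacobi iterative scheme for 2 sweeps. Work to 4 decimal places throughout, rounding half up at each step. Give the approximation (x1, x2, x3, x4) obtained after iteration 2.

Iteration 1:
  x1 = (-12 - (1)·0.0000 - (-4)·0.0000 - (-4)·0.0000) / (13) = -0.9231
  x2 = (-6 - (4)·0.0000 - (3)·0.0000 - (-2)·0.0000) / (13) = -0.4615
  x3 = (-1 - (-2)·0.0000 - (3)·0.0000 - (-1)·0.0000) / (7) = -0.1429
  x4 = (-8 - (1)·0.0000 - (2)·0.0000 - (4)·0.0000) / (10) = -0.8000
Iteration 2:
  x1 = (-12 - (1)·-0.4615 - (-4)·-0.1429 - (-4)·-0.8000) / (13) = -1.1777
  x2 = (-6 - (4)·-0.9231 - (3)·-0.1429 - (-2)·-0.8000) / (13) = -0.2676
  x3 = (-1 - (-2)·-0.9231 - (3)·-0.4615 - (-1)·-0.8000) / (7) = -0.3231
  x4 = (-8 - (1)·-0.9231 - (2)·-0.4615 - (4)·-0.1429) / (10) = -0.5582

(-1.1777, -0.2676, -0.3231, -0.5582)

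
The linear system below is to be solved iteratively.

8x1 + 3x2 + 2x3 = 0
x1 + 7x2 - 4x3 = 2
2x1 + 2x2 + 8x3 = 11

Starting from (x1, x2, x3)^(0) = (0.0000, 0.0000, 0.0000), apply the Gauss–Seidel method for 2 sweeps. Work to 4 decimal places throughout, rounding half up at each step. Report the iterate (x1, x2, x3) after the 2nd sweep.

(-0.4330, 1.0925, 1.2101)

Iteration 1:
  x1 = (0 - (3)·0.0000 - (2)·0.0000) / (8) = 0.0000
  x2 = (2 - (1)·0.0000 - (-4)·0.0000) / (7) = 0.2857
  x3 = (11 - (2)·0.0000 - (2)·0.2857) / (8) = 1.3036
Iteration 2:
  x1 = (0 - (3)·0.2857 - (2)·1.3036) / (8) = -0.4330
  x2 = (2 - (1)·-0.4330 - (-4)·1.3036) / (7) = 1.0925
  x3 = (11 - (2)·-0.4330 - (2)·1.0925) / (8) = 1.2101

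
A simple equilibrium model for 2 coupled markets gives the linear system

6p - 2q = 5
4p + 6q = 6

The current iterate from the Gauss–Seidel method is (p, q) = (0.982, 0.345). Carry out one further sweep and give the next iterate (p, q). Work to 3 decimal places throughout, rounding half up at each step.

One sweep:
  p = (5 - (-2)·0.345) / (6) = 0.948
  q = (6 - (4)·0.948) / (6) = 0.368

(0.948, 0.368)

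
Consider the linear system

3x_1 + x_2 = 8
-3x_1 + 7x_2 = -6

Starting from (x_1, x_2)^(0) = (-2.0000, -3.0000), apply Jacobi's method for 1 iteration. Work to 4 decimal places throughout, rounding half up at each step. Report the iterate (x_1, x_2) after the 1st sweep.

Iteration 1:
  x_1 = (8 - (1)·-3.0000) / (3) = 3.6667
  x_2 = (-6 - (-3)·-2.0000) / (7) = -1.7143

(3.6667, -1.7143)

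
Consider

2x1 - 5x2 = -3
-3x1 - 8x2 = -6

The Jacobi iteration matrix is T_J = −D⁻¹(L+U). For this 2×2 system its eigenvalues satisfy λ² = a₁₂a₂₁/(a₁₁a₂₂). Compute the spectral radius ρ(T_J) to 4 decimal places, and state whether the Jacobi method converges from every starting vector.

0.9682

a₁₂a₂₁/(a₁₁a₂₂) = (-5)·(-3) / ((2)·(-8)) = -0.937500
ρ = √|-0.937500| = √0.937500 = 0.9682
ρ < 1, so Jacobi converges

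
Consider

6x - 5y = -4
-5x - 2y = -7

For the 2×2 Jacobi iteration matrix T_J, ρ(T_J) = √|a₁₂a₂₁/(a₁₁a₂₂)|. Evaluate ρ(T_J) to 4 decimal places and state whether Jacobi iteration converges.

a₁₂a₂₁/(a₁₁a₂₂) = (-5)·(-5) / ((6)·(-2)) = -2.083333
ρ = √|-2.083333| = √2.083333 = 1.4434
ρ > 1, so Jacobi diverges

1.4434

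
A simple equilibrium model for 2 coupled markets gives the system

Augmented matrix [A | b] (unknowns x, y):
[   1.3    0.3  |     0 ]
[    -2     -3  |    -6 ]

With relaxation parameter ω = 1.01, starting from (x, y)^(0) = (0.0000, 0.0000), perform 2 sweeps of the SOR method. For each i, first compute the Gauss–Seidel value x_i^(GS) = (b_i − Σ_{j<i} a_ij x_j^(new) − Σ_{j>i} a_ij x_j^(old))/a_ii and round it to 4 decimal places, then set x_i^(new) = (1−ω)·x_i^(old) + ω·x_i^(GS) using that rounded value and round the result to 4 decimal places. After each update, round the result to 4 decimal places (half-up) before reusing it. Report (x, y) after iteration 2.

(-0.4709, 2.3168)

Iteration 1:
  x: GS value = (0 - (0.3)·0.0000) / (1.3) = 0.0000;  x ← (1−ω)·0.0000 + ω·0.0000 = 0.0000
  y: GS value = (-6 - (-2)·0.0000) / (-3) = 2.0000;  y ← (1−ω)·0.0000 + ω·2.0000 = 2.0200
Iteration 2:
  x: GS value = (0 - (0.3)·2.0200) / (1.3) = -0.4662;  x ← (1−ω)·0.0000 + ω·-0.4662 = -0.4709
  y: GS value = (-6 - (-2)·-0.4709) / (-3) = 2.3139;  y ← (1−ω)·2.0200 + ω·2.3139 = 2.3168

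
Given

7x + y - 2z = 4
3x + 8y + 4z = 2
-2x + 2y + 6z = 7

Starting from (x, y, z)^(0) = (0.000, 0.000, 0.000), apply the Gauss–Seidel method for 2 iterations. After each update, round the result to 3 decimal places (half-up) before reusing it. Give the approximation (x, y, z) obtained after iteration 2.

Iteration 1:
  x = (4 - (1)·0.000 - (-2)·0.000) / (7) = 0.571
  y = (2 - (3)·0.571 - (4)·0.000) / (8) = 0.036
  z = (7 - (-2)·0.571 - (2)·0.036) / (6) = 1.345
Iteration 2:
  x = (4 - (1)·0.036 - (-2)·1.345) / (7) = 0.951
  y = (2 - (3)·0.951 - (4)·1.345) / (8) = -0.779
  z = (7 - (-2)·0.951 - (2)·-0.779) / (6) = 1.743

(0.951, -0.779, 1.743)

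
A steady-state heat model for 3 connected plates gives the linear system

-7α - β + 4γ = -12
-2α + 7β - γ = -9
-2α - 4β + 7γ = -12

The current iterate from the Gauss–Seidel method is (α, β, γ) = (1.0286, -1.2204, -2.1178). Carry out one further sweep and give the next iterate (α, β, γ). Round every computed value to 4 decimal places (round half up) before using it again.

One sweep:
  α = (-12 - (-1)·-1.2204 - (4)·-2.1178) / (-7) = 0.6785
  β = (-9 - (-2)·0.6785 - (-1)·-2.1178) / (7) = -1.3944
  γ = (-12 - (-2)·0.6785 - (-4)·-1.3944) / (7) = -2.3172

(0.6785, -1.3944, -2.3172)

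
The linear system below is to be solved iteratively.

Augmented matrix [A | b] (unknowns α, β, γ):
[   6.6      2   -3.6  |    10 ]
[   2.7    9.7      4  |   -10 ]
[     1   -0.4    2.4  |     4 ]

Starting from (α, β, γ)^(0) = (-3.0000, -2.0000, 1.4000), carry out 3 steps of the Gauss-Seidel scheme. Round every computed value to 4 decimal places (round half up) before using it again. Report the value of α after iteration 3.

2.2648

Iteration 1:
  α = (10 - (2)·-2.0000 - (-3.6)·1.4000) / (6.6) = 2.8848
  β = (-10 - (2.7)·2.8848 - (4)·1.4000) / (9.7) = -2.4112
  γ = (4 - (1)·2.8848 - (-0.4)·-2.4112) / (2.4) = 0.0628
Iteration 2:
  α = (10 - (2)·-2.4112 - (-3.6)·0.0628) / (6.6) = 2.2801
  β = (-10 - (2.7)·2.2801 - (4)·0.0628) / (9.7) = -1.6915
  γ = (4 - (1)·2.2801 - (-0.4)·-1.6915) / (2.4) = 0.4347
Iteration 3:
  α = (10 - (2)·-1.6915 - (-3.6)·0.4347) / (6.6) = 2.2648
  β = (-10 - (2.7)·2.2648 - (4)·0.4347) / (9.7) = -1.8406
  γ = (4 - (1)·2.2648 - (-0.4)·-1.8406) / (2.4) = 0.4162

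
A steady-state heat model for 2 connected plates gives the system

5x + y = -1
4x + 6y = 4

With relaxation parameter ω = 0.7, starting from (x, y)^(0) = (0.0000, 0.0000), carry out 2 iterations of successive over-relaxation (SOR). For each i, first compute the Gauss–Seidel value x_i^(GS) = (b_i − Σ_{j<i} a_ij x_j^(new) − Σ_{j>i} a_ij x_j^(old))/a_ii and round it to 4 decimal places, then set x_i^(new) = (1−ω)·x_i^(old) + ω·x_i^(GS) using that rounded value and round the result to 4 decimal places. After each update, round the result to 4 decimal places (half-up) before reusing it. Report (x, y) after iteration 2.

(-0.2565, 0.7460)

Iteration 1:
  x: GS value = (-1 - (1)·0.0000) / (5) = -0.2000;  x ← (1−ω)·0.0000 + ω·-0.2000 = -0.1400
  y: GS value = (4 - (4)·-0.1400) / (6) = 0.7600;  y ← (1−ω)·0.0000 + ω·0.7600 = 0.5320
Iteration 2:
  x: GS value = (-1 - (1)·0.5320) / (5) = -0.3064;  x ← (1−ω)·-0.1400 + ω·-0.3064 = -0.2565
  y: GS value = (4 - (4)·-0.2565) / (6) = 0.8377;  y ← (1−ω)·0.5320 + ω·0.8377 = 0.7460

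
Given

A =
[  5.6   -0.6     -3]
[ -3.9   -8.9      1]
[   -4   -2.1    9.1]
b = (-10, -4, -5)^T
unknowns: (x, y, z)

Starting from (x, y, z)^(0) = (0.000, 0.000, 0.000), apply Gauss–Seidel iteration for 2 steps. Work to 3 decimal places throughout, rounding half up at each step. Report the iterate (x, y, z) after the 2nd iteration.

(-2.216, 1.303, -1.223)

Iteration 1:
  x = (-10 - (-0.6)·0.000 - (-3)·0.000) / (5.6) = -1.786
  y = (-4 - (-3.9)·-1.786 - (1)·0.000) / (-8.9) = 1.232
  z = (-5 - (-4)·-1.786 - (-2.1)·1.232) / (9.1) = -1.050
Iteration 2:
  x = (-10 - (-0.6)·1.232 - (-3)·-1.050) / (5.6) = -2.216
  y = (-4 - (-3.9)·-2.216 - (1)·-1.050) / (-8.9) = 1.303
  z = (-5 - (-4)·-2.216 - (-2.1)·1.303) / (9.1) = -1.223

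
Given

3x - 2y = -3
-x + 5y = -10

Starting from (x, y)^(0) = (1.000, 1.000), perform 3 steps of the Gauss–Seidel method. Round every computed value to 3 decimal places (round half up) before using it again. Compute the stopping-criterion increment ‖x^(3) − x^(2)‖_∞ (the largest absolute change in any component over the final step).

Iteration 1:
  x = (-3 - (-2)·1.000) / (3) = -0.333
  y = (-10 - (-1)·-0.333) / (5) = -2.067
Iteration 2:
  x = (-3 - (-2)·-2.067) / (3) = -2.378
  y = (-10 - (-1)·-2.378) / (5) = -2.476
Iteration 3:
  x = (-3 - (-2)·-2.476) / (3) = -2.651
  y = (-10 - (-1)·-2.651) / (5) = -2.530
Change: (-0.273, -0.054) → max |·| = 0.273

0.273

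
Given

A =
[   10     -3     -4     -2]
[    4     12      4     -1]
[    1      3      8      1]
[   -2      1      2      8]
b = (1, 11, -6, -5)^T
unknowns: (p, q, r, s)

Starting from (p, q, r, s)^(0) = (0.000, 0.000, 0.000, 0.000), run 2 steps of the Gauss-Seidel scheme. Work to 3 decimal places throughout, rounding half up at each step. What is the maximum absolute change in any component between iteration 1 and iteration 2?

0.415

Iteration 1:
  p = (1 - (-3)·0.000 - (-4)·0.000 - (-2)·0.000) / (10) = 0.100
  q = (11 - (4)·0.100 - (4)·0.000 - (-1)·0.000) / (12) = 0.883
  r = (-6 - (1)·0.100 - (3)·0.883 - (1)·0.000) / (8) = -1.094
  s = (-5 - (-2)·0.100 - (1)·0.883 - (2)·-1.094) / (8) = -0.437
Iteration 2:
  p = (1 - (-3)·0.883 - (-4)·-1.094 - (-2)·-0.437) / (10) = -0.160
  q = (11 - (4)·-0.160 - (4)·-1.094 - (-1)·-0.437) / (12) = 1.298
  r = (-6 - (1)·-0.160 - (3)·1.298 - (1)·-0.437) / (8) = -1.162
  s = (-5 - (-2)·-0.160 - (1)·1.298 - (2)·-1.162) / (8) = -0.537
Change: (-0.260, 0.415, -0.068, -0.100) → max |·| = 0.415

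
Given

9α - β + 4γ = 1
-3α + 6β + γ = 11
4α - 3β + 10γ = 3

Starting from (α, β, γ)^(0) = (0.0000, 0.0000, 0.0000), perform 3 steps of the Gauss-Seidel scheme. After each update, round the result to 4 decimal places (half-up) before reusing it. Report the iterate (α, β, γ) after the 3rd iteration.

Iteration 1:
  α = (1 - (-1)·0.0000 - (4)·0.0000) / (9) = 0.1111
  β = (11 - (-3)·0.1111 - (1)·0.0000) / (6) = 1.8889
  γ = (3 - (4)·0.1111 - (-3)·1.8889) / (10) = 0.8222
Iteration 2:
  α = (1 - (-1)·1.8889 - (4)·0.8222) / (9) = -0.0444
  β = (11 - (-3)·-0.0444 - (1)·0.8222) / (6) = 1.6741
  γ = (3 - (4)·-0.0444 - (-3)·1.6741) / (10) = 0.8200
Iteration 3:
  α = (1 - (-1)·1.6741 - (4)·0.8200) / (9) = -0.0673
  β = (11 - (-3)·-0.0673 - (1)·0.8200) / (6) = 1.6630
  γ = (3 - (4)·-0.0673 - (-3)·1.6630) / (10) = 0.8258

(-0.0673, 1.6630, 0.8258)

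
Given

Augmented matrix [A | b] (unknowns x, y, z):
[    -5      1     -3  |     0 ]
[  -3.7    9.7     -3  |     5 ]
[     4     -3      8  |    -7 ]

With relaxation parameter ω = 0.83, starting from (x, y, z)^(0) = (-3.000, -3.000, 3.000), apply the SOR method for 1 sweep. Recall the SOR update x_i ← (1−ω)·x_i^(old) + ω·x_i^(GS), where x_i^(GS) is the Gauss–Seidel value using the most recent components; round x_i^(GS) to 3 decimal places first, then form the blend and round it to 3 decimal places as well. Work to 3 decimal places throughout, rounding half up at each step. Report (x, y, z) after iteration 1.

(-2.502, -0.104, 0.790)

Iteration 1:
  x: GS value = (0 - (1)·-3.000 - (-3)·3.000) / (-5) = -2.400;  x ← (1−ω)·-3.000 + ω·-2.400 = -2.502
  y: GS value = (5 - (-3.7)·-2.502 - (-3)·3.000) / (9.7) = 0.489;  y ← (1−ω)·-3.000 + ω·0.489 = -0.104
  z: GS value = (-7 - (4)·-2.502 - (-3)·-0.104) / (8) = 0.337;  z ← (1−ω)·3.000 + ω·0.337 = 0.790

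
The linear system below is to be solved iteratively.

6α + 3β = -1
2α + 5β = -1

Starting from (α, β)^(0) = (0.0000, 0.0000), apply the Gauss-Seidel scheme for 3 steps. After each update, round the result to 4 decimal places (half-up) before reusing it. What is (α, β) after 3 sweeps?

(-0.0867, -0.1653)

Iteration 1:
  α = (-1 - (3)·0.0000) / (6) = -0.1667
  β = (-1 - (2)·-0.1667) / (5) = -0.1333
Iteration 2:
  α = (-1 - (3)·-0.1333) / (6) = -0.1000
  β = (-1 - (2)·-0.1000) / (5) = -0.1600
Iteration 3:
  α = (-1 - (3)·-0.1600) / (6) = -0.0867
  β = (-1 - (2)·-0.0867) / (5) = -0.1653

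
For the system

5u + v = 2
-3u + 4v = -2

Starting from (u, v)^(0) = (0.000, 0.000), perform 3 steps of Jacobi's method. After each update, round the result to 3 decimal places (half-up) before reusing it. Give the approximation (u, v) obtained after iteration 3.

Iteration 1:
  u = (2 - (1)·0.000) / (5) = 0.400
  v = (-2 - (-3)·0.000) / (4) = -0.500
Iteration 2:
  u = (2 - (1)·-0.500) / (5) = 0.500
  v = (-2 - (-3)·0.400) / (4) = -0.200
Iteration 3:
  u = (2 - (1)·-0.200) / (5) = 0.440
  v = (-2 - (-3)·0.500) / (4) = -0.125

(0.440, -0.125)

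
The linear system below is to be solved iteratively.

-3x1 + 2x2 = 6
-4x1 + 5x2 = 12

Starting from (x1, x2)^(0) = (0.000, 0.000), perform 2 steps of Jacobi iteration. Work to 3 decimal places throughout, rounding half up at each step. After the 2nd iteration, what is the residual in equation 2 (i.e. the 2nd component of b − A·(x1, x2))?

6.400

Iteration 1:
  x1 = (6 - (2)·0.000) / (-3) = -2.000
  x2 = (12 - (-4)·0.000) / (5) = 2.400
Iteration 2:
  x1 = (6 - (2)·2.400) / (-3) = -0.400
  x2 = (12 - (-4)·-2.000) / (5) = 0.800
Residual b − A·x = (3.200, 6.400)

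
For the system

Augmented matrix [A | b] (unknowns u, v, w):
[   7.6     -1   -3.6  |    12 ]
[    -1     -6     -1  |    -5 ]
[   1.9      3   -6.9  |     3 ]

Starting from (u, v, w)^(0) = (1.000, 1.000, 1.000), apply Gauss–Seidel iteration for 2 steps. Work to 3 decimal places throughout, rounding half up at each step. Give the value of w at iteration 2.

Iteration 1:
  u = (12 - (-1)·1.000 - (-3.6)·1.000) / (7.6) = 2.184
  v = (-5 - (-1)·2.184 - (-1)·1.000) / (-6) = 0.303
  w = (3 - (1.9)·2.184 - (3)·0.303) / (-6.9) = 0.298
Iteration 2:
  u = (12 - (-1)·0.303 - (-3.6)·0.298) / (7.6) = 1.760
  v = (-5 - (-1)·1.760 - (-1)·0.298) / (-6) = 0.490
  w = (3 - (1.9)·1.760 - (3)·0.490) / (-6.9) = 0.263

0.263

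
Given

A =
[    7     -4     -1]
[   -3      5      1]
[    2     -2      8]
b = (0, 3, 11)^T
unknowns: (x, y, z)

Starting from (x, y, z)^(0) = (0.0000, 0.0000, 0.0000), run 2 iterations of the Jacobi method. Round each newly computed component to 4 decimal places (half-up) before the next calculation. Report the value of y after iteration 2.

0.3250

Iteration 1:
  x = (0 - (-4)·0.0000 - (-1)·0.0000) / (7) = 0.0000
  y = (3 - (-3)·0.0000 - (1)·0.0000) / (5) = 0.6000
  z = (11 - (2)·0.0000 - (-2)·0.0000) / (8) = 1.3750
Iteration 2:
  x = (0 - (-4)·0.6000 - (-1)·1.3750) / (7) = 0.5393
  y = (3 - (-3)·0.0000 - (1)·1.3750) / (5) = 0.3250
  z = (11 - (2)·0.0000 - (-2)·0.6000) / (8) = 1.5250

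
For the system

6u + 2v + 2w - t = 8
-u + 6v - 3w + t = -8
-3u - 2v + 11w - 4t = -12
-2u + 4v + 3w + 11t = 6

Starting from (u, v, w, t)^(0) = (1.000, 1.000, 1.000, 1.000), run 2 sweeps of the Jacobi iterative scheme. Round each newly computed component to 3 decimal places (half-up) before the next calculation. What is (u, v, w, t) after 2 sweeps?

Iteration 1:
  u = (8 - (2)·1.000 - (2)·1.000 - (-1)·1.000) / (6) = 0.833
  v = (-8 - (-1)·1.000 - (-3)·1.000 - (1)·1.000) / (6) = -0.833
  w = (-12 - (-3)·1.000 - (-2)·1.000 - (-4)·1.000) / (11) = -0.273
  t = (6 - (-2)·1.000 - (4)·1.000 - (3)·1.000) / (11) = 0.091
Iteration 2:
  u = (8 - (2)·-0.833 - (2)·-0.273 - (-1)·0.091) / (6) = 1.717
  v = (-8 - (-1)·0.833 - (-3)·-0.273 - (1)·0.091) / (6) = -1.346
  w = (-12 - (-3)·0.833 - (-2)·-0.833 - (-4)·0.091) / (11) = -0.982
  t = (6 - (-2)·0.833 - (4)·-0.833 - (3)·-0.273) / (11) = 1.074

(1.717, -1.346, -0.982, 1.074)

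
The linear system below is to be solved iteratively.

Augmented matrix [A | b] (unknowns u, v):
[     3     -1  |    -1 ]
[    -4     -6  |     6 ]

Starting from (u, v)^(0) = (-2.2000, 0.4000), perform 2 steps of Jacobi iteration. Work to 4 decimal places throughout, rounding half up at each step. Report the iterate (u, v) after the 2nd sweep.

(-0.1778, -0.8667)

Iteration 1:
  u = (-1 - (-1)·0.4000) / (3) = -0.2000
  v = (6 - (-4)·-2.2000) / (-6) = 0.4667
Iteration 2:
  u = (-1 - (-1)·0.4667) / (3) = -0.1778
  v = (6 - (-4)·-0.2000) / (-6) = -0.8667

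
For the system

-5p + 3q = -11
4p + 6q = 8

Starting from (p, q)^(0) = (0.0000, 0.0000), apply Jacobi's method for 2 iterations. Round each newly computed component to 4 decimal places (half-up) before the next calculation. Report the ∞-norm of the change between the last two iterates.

Iteration 1:
  p = (-11 - (3)·0.0000) / (-5) = 2.2000
  q = (8 - (4)·0.0000) / (6) = 1.3333
Iteration 2:
  p = (-11 - (3)·1.3333) / (-5) = 3.0000
  q = (8 - (4)·2.2000) / (6) = -0.1333
Change: (0.8000, -1.4666) → max |·| = 1.4666

1.4666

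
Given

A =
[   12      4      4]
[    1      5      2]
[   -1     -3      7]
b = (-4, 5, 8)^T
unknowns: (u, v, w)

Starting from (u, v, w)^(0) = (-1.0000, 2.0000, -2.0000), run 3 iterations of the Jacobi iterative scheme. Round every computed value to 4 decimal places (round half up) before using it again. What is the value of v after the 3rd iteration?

Iteration 1:
  u = (-4 - (4)·2.0000 - (4)·-2.0000) / (12) = -0.3333
  v = (5 - (1)·-1.0000 - (2)·-2.0000) / (5) = 2.0000
  w = (8 - (-1)·-1.0000 - (-3)·2.0000) / (7) = 1.8571
Iteration 2:
  u = (-4 - (4)·2.0000 - (4)·1.8571) / (12) = -1.6190
  v = (5 - (1)·-0.3333 - (2)·1.8571) / (5) = 0.3238
  w = (8 - (-1)·-0.3333 - (-3)·2.0000) / (7) = 1.9524
Iteration 3:
  u = (-4 - (4)·0.3238 - (4)·1.9524) / (12) = -1.0921
  v = (5 - (1)·-1.6190 - (2)·1.9524) / (5) = 0.5428
  w = (8 - (-1)·-1.6190 - (-3)·0.3238) / (7) = 1.0503

0.5428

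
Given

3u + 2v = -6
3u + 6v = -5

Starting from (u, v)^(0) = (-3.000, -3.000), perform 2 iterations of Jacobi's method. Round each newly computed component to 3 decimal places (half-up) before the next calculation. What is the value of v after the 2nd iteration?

-0.833

Iteration 1:
  u = (-6 - (2)·-3.000) / (3) = 0.000
  v = (-5 - (3)·-3.000) / (6) = 0.667
Iteration 2:
  u = (-6 - (2)·0.667) / (3) = -2.445
  v = (-5 - (3)·0.000) / (6) = -0.833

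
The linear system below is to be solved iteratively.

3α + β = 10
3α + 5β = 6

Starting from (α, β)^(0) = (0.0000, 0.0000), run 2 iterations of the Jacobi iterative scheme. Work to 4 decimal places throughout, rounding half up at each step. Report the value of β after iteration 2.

Iteration 1:
  α = (10 - (1)·0.0000) / (3) = 3.3333
  β = (6 - (3)·0.0000) / (5) = 1.2000
Iteration 2:
  α = (10 - (1)·1.2000) / (3) = 2.9333
  β = (6 - (3)·3.3333) / (5) = -0.8000

-0.8000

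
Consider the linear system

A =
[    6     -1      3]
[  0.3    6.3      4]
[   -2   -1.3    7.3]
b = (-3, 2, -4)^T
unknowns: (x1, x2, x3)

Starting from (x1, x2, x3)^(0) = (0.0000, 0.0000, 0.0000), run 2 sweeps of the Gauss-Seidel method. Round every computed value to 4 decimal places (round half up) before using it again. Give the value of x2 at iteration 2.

Iteration 1:
  x1 = (-3 - (-1)·0.0000 - (3)·0.0000) / (6) = -0.5000
  x2 = (2 - (0.3)·-0.5000 - (4)·0.0000) / (6.3) = 0.3413
  x3 = (-4 - (-2)·-0.5000 - (-1.3)·0.3413) / (7.3) = -0.6242
Iteration 2:
  x1 = (-3 - (-1)·0.3413 - (3)·-0.6242) / (6) = -0.1310
  x2 = (2 - (0.3)·-0.1310 - (4)·-0.6242) / (6.3) = 0.7200
  x3 = (-4 - (-2)·-0.1310 - (-1.3)·0.7200) / (7.3) = -0.4556

0.7200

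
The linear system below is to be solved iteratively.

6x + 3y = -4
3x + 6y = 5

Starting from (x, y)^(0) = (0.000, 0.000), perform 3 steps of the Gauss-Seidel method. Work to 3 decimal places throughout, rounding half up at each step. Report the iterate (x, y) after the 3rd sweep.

(-1.396, 1.531)

Iteration 1:
  x = (-4 - (3)·0.000) / (6) = -0.667
  y = (5 - (3)·-0.667) / (6) = 1.167
Iteration 2:
  x = (-4 - (3)·1.167) / (6) = -1.250
  y = (5 - (3)·-1.250) / (6) = 1.458
Iteration 3:
  x = (-4 - (3)·1.458) / (6) = -1.396
  y = (5 - (3)·-1.396) / (6) = 1.531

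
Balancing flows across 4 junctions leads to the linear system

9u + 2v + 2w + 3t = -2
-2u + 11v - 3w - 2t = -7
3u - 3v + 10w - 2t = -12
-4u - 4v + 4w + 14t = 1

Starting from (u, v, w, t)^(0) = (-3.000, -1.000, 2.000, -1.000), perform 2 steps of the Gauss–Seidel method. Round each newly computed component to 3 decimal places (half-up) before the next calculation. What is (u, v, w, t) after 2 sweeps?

(0.042, -0.958, -1.426, 0.217)

Iteration 1:
  u = (-2 - (2)·-1.000 - (2)·2.000 - (3)·-1.000) / (9) = -0.111
  v = (-7 - (-2)·-0.111 - (-3)·2.000 - (-2)·-1.000) / (11) = -0.293
  w = (-12 - (3)·-0.111 - (-3)·-0.293 - (-2)·-1.000) / (10) = -1.455
  t = (1 - (-4)·-0.111 - (-4)·-0.293 - (4)·-1.455) / (14) = 0.372
Iteration 2:
  u = (-2 - (2)·-0.293 - (2)·-1.455 - (3)·0.372) / (9) = 0.042
  v = (-7 - (-2)·0.042 - (-3)·-1.455 - (-2)·0.372) / (11) = -0.958
  w = (-12 - (3)·0.042 - (-3)·-0.958 - (-2)·0.372) / (10) = -1.426
  t = (1 - (-4)·0.042 - (-4)·-0.958 - (4)·-1.426) / (14) = 0.217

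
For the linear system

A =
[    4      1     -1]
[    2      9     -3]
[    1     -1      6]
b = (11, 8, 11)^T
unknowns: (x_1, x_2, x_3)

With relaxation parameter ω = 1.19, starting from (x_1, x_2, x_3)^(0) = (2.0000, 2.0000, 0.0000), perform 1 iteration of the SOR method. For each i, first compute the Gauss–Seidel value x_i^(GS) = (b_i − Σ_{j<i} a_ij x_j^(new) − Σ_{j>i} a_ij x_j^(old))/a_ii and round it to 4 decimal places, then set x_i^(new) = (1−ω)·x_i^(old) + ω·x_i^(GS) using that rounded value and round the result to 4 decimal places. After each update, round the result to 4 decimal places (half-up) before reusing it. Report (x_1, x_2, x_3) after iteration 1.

(2.2975, 0.0702, 1.7399)

Iteration 1:
  x_1: GS value = (11 - (1)·2.0000 - (-1)·0.0000) / (4) = 2.2500;  x_1 ← (1−ω)·2.0000 + ω·2.2500 = 2.2975
  x_2: GS value = (8 - (2)·2.2975 - (-3)·0.0000) / (9) = 0.3783;  x_2 ← (1−ω)·2.0000 + ω·0.3783 = 0.0702
  x_3: GS value = (11 - (1)·2.2975 - (-1)·0.0702) / (6) = 1.4621;  x_3 ← (1−ω)·0.0000 + ω·1.4621 = 1.7399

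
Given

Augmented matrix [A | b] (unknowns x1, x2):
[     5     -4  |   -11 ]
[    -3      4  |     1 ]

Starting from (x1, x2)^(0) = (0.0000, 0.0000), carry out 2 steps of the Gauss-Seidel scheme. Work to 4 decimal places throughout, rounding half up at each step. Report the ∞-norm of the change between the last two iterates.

1.1200

Iteration 1:
  x1 = (-11 - (-4)·0.0000) / (5) = -2.2000
  x2 = (1 - (-3)·-2.2000) / (4) = -1.4000
Iteration 2:
  x1 = (-11 - (-4)·-1.4000) / (5) = -3.3200
  x2 = (1 - (-3)·-3.3200) / (4) = -2.2400
Change: (-1.1200, -0.8400) → max |·| = 1.1200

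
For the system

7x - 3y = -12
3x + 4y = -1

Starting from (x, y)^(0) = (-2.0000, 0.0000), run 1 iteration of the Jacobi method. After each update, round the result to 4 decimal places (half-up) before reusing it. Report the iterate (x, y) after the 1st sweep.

(-1.7143, 1.2500)

Iteration 1:
  x = (-12 - (-3)·0.0000) / (7) = -1.7143
  y = (-1 - (3)·-2.0000) / (4) = 1.2500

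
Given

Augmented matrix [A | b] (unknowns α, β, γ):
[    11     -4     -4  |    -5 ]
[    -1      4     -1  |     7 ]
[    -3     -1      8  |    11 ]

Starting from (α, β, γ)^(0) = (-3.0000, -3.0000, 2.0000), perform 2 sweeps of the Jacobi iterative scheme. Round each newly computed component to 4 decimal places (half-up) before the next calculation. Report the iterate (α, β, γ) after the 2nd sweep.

(0.0455, 1.5142, 1.2557)

Iteration 1:
  α = (-5 - (-4)·-3.0000 - (-4)·2.0000) / (11) = -0.8182
  β = (7 - (-1)·-3.0000 - (-1)·2.0000) / (4) = 1.5000
  γ = (11 - (-3)·-3.0000 - (-1)·-3.0000) / (8) = -0.1250
Iteration 2:
  α = (-5 - (-4)·1.5000 - (-4)·-0.1250) / (11) = 0.0455
  β = (7 - (-1)·-0.8182 - (-1)·-0.1250) / (4) = 1.5142
  γ = (11 - (-3)·-0.8182 - (-1)·1.5000) / (8) = 1.2557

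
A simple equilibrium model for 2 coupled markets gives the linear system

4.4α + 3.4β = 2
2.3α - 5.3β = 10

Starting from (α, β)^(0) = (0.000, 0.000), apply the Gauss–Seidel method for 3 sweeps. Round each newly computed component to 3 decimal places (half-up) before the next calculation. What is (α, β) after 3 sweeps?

(1.322, -1.313)

Iteration 1:
  α = (2 - (3.4)·0.000) / (4.4) = 0.455
  β = (10 - (2.3)·0.455) / (-5.3) = -1.689
Iteration 2:
  α = (2 - (3.4)·-1.689) / (4.4) = 1.760
  β = (10 - (2.3)·1.760) / (-5.3) = -1.123
Iteration 3:
  α = (2 - (3.4)·-1.123) / (4.4) = 1.322
  β = (10 - (2.3)·1.322) / (-5.3) = -1.313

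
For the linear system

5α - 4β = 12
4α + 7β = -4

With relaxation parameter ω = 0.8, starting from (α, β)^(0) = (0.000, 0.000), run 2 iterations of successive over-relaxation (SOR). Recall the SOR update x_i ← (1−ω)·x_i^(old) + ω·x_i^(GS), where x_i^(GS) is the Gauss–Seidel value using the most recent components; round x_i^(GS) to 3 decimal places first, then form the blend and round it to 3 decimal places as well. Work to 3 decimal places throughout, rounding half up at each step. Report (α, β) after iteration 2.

Iteration 1:
  α: GS value = (12 - (-4)·0.000) / (5) = 2.400;  α ← (1−ω)·0.000 + ω·2.400 = 1.920
  β: GS value = (-4 - (4)·1.920) / (7) = -1.669;  β ← (1−ω)·0.000 + ω·-1.669 = -1.335
Iteration 2:
  α: GS value = (12 - (-4)·-1.335) / (5) = 1.332;  α ← (1−ω)·1.920 + ω·1.332 = 1.450
  β: GS value = (-4 - (4)·1.450) / (7) = -1.400;  β ← (1−ω)·-1.335 + ω·-1.400 = -1.387

(1.450, -1.387)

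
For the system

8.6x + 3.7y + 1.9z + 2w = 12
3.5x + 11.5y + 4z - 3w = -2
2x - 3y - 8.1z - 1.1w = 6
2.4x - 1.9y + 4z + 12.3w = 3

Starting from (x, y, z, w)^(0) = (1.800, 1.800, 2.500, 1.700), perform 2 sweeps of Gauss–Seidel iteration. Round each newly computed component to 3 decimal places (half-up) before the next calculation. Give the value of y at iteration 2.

Iteration 1:
  x = (12 - (3.7)·1.800 - (1.9)·2.500 - (2)·1.700) / (8.6) = -0.327
  y = (-2 - (3.5)·-0.327 - (4)·2.500 - (-3)·1.700) / (11.5) = -0.500
  z = (6 - (2)·-0.327 - (-3)·-0.500 - (-1.1)·1.700) / (-8.1) = -0.867
  w = (3 - (2.4)·-0.327 - (-1.9)·-0.500 - (4)·-0.867) / (12.3) = 0.512
Iteration 2:
  x = (12 - (3.7)·-0.500 - (1.9)·-0.867 - (2)·0.512) / (8.6) = 1.683
  y = (-2 - (3.5)·1.683 - (4)·-0.867 - (-3)·0.512) / (11.5) = -0.251
  z = (6 - (2)·1.683 - (-3)·-0.251 - (-1.1)·0.512) / (-8.1) = -0.302
  w = (3 - (2.4)·1.683 - (-1.9)·-0.251 - (4)·-0.302) / (12.3) = -0.025

-0.251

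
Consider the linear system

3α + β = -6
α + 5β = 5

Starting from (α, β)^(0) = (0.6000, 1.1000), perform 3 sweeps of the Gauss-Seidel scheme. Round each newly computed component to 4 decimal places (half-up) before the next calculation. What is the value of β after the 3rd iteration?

Iteration 1:
  α = (-6 - (1)·1.1000) / (3) = -2.3667
  β = (5 - (1)·-2.3667) / (5) = 1.4733
Iteration 2:
  α = (-6 - (1)·1.4733) / (3) = -2.4911
  β = (5 - (1)·-2.4911) / (5) = 1.4982
Iteration 3:
  α = (-6 - (1)·1.4982) / (3) = -2.4994
  β = (5 - (1)·-2.4994) / (5) = 1.4999

1.4999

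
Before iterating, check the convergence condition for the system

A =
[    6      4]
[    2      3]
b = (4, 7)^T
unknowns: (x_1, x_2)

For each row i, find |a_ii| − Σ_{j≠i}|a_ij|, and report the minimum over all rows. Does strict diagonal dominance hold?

row 1: |6| − (4) = 2
row 2: |3| − (2) = 1
minimum over rows = 1 → strictly diagonally dominant (convergence guaranteed)

1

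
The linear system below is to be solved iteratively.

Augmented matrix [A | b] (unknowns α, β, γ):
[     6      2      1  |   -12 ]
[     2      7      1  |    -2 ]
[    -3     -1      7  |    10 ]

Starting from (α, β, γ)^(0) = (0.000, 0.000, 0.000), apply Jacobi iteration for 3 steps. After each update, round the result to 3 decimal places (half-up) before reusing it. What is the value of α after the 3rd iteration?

Iteration 1:
  α = (-12 - (2)·0.000 - (1)·0.000) / (6) = -2.000
  β = (-2 - (2)·0.000 - (1)·0.000) / (7) = -0.286
  γ = (10 - (-3)·0.000 - (-1)·0.000) / (7) = 1.429
Iteration 2:
  α = (-12 - (2)·-0.286 - (1)·1.429) / (6) = -2.143
  β = (-2 - (2)·-2.000 - (1)·1.429) / (7) = 0.082
  γ = (10 - (-3)·-2.000 - (-1)·-0.286) / (7) = 0.531
Iteration 3:
  α = (-12 - (2)·0.082 - (1)·0.531) / (6) = -2.116
  β = (-2 - (2)·-2.143 - (1)·0.531) / (7) = 0.251
  γ = (10 - (-3)·-2.143 - (-1)·0.082) / (7) = 0.522

-2.116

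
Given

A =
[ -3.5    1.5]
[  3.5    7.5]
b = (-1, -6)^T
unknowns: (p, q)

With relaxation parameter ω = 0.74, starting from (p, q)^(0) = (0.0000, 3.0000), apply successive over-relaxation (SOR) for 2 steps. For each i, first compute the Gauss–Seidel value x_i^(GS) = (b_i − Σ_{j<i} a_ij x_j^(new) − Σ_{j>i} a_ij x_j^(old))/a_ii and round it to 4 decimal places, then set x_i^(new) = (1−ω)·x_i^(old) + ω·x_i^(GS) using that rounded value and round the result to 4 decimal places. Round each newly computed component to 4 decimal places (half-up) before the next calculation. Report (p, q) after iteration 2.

(0.4460, -0.8015)

Iteration 1:
  p: GS value = (-1 - (1.5)·3.0000) / (-3.5) = 1.5714;  p ← (1−ω)·0.0000 + ω·1.5714 = 1.1628
  q: GS value = (-6 - (3.5)·1.1628) / (7.5) = -1.3426;  q ← (1−ω)·3.0000 + ω·-1.3426 = -0.2135
Iteration 2:
  p: GS value = (-1 - (1.5)·-0.2135) / (-3.5) = 0.1942;  p ← (1−ω)·1.1628 + ω·0.1942 = 0.4460
  q: GS value = (-6 - (3.5)·0.4460) / (7.5) = -1.0081;  q ← (1−ω)·-0.2135 + ω·-1.0081 = -0.8015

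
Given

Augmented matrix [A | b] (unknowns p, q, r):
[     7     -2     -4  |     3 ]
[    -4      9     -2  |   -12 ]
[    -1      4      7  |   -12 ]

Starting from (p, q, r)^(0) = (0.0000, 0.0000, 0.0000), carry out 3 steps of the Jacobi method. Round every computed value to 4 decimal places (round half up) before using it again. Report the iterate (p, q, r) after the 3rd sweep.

(-0.5161, -1.9456, -0.9767)

Iteration 1:
  p = (3 - (-2)·0.0000 - (-4)·0.0000) / (7) = 0.4286
  q = (-12 - (-4)·0.0000 - (-2)·0.0000) / (9) = -1.3333
  r = (-12 - (-1)·0.0000 - (4)·0.0000) / (7) = -1.7143
Iteration 2:
  p = (3 - (-2)·-1.3333 - (-4)·-1.7143) / (7) = -0.9320
  q = (-12 - (-4)·0.4286 - (-2)·-1.7143) / (9) = -1.5238
  r = (-12 - (-1)·0.4286 - (4)·-1.3333) / (7) = -0.8912
Iteration 3:
  p = (3 - (-2)·-1.5238 - (-4)·-0.8912) / (7) = -0.5161
  q = (-12 - (-4)·-0.9320 - (-2)·-0.8912) / (9) = -1.9456
  r = (-12 - (-1)·-0.9320 - (4)·-1.5238) / (7) = -0.9767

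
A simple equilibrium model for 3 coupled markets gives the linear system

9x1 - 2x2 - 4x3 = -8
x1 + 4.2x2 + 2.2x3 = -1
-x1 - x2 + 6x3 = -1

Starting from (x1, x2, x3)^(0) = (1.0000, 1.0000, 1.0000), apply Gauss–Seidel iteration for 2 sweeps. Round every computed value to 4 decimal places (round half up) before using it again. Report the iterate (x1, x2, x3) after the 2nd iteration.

Iteration 1:
  x1 = (-8 - (-2)·1.0000 - (-4)·1.0000) / (9) = -0.2222
  x2 = (-1 - (1)·-0.2222 - (2.2)·1.0000) / (4.2) = -0.7090
  x3 = (-1 - (-1)·-0.2222 - (-1)·-0.7090) / (6) = -0.3219
Iteration 2:
  x1 = (-8 - (-2)·-0.7090 - (-4)·-0.3219) / (9) = -1.1895
  x2 = (-1 - (1)·-1.1895 - (2.2)·-0.3219) / (4.2) = 0.2137
  x3 = (-1 - (-1)·-1.1895 - (-1)·0.2137) / (6) = -0.3293

(-1.1895, 0.2137, -0.3293)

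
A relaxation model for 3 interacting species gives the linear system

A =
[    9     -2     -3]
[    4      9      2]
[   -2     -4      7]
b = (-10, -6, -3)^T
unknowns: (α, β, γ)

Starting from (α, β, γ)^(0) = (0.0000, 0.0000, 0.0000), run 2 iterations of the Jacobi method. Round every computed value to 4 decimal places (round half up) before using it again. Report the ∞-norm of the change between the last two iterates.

0.6984

Iteration 1:
  α = (-10 - (-2)·0.0000 - (-3)·0.0000) / (9) = -1.1111
  β = (-6 - (4)·0.0000 - (2)·0.0000) / (9) = -0.6667
  γ = (-3 - (-2)·0.0000 - (-4)·0.0000) / (7) = -0.4286
Iteration 2:
  α = (-10 - (-2)·-0.6667 - (-3)·-0.4286) / (9) = -1.4021
  β = (-6 - (4)·-1.1111 - (2)·-0.4286) / (9) = -0.0776
  γ = (-3 - (-2)·-1.1111 - (-4)·-0.6667) / (7) = -1.1270
Change: (-0.2910, 0.5891, -0.6984) → max |·| = 0.6984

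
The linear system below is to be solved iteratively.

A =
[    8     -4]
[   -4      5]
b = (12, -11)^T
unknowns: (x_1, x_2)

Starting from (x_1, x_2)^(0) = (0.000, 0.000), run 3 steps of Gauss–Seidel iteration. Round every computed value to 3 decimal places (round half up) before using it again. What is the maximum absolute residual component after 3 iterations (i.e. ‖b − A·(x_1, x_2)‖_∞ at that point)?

Iteration 1:
  x_1 = (12 - (-4)·0.000) / (8) = 1.500
  x_2 = (-11 - (-4)·1.500) / (5) = -1.000
Iteration 2:
  x_1 = (12 - (-4)·-1.000) / (8) = 1.000
  x_2 = (-11 - (-4)·1.000) / (5) = -1.400
Iteration 3:
  x_1 = (12 - (-4)·-1.400) / (8) = 0.800
  x_2 = (-11 - (-4)·0.800) / (5) = -1.560
Residual b − A·x = (-0.640, 0.000); ∞-norm = 0.640

0.640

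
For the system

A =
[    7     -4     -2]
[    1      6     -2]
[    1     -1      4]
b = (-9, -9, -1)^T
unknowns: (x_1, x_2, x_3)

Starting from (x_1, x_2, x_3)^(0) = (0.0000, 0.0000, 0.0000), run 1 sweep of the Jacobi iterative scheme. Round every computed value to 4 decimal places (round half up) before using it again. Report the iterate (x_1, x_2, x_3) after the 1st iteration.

Iteration 1:
  x_1 = (-9 - (-4)·0.0000 - (-2)·0.0000) / (7) = -1.2857
  x_2 = (-9 - (1)·0.0000 - (-2)·0.0000) / (6) = -1.5000
  x_3 = (-1 - (1)·0.0000 - (-1)·0.0000) / (4) = -0.2500

(-1.2857, -1.5000, -0.2500)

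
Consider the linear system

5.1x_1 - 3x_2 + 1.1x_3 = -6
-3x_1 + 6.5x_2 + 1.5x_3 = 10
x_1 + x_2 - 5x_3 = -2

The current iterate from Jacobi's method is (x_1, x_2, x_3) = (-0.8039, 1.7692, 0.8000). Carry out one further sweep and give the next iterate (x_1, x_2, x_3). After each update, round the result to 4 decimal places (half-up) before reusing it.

One sweep:
  x_1 = (-6 - (-3)·1.7692 - (1.1)·0.8000) / (5.1) = -0.3083
  x_2 = (10 - (-3)·-0.8039 - (1.5)·0.8000) / (6.5) = 0.9828
  x_3 = (-2 - (1)·-0.8039 - (1)·1.7692) / (-5) = 0.5931

(-0.3083, 0.9828, 0.5931)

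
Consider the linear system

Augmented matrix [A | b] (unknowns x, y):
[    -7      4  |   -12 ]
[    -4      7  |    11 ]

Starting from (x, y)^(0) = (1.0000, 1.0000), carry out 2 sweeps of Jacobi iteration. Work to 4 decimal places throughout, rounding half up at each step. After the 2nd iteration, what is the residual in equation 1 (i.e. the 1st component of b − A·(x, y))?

-2.9384

Iteration 1:
  x = (-12 - (4)·1.0000) / (-7) = 2.2857
  y = (11 - (-4)·1.0000) / (7) = 2.1429
Iteration 2:
  x = (-12 - (4)·2.1429) / (-7) = 2.9388
  y = (11 - (-4)·2.2857) / (7) = 2.8775
Residual b − A·x = (-2.9384, 2.6127)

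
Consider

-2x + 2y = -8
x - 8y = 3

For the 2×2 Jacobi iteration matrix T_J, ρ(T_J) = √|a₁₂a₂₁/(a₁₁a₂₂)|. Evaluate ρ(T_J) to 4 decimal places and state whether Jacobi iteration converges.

a₁₂a₂₁/(a₁₁a₂₂) = (2)·(1) / ((-2)·(-8)) = 0.125000
ρ = √|0.125000| = √0.125000 = 0.3536
ρ < 1, so Jacobi converges

0.3536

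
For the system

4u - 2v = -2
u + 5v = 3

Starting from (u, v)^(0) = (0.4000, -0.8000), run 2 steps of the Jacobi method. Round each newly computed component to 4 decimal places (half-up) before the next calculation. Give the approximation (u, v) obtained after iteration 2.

Iteration 1:
  u = (-2 - (-2)·-0.8000) / (4) = -0.9000
  v = (3 - (1)·0.4000) / (5) = 0.5200
Iteration 2:
  u = (-2 - (-2)·0.5200) / (4) = -0.2400
  v = (3 - (1)·-0.9000) / (5) = 0.7800

(-0.2400, 0.7800)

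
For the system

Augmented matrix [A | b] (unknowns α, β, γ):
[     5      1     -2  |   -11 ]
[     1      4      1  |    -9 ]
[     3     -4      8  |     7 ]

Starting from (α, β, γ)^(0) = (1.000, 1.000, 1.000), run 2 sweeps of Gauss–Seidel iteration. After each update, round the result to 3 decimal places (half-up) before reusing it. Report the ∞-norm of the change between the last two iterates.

0.450

Iteration 1:
  α = (-11 - (1)·1.000 - (-2)·1.000) / (5) = -2.000
  β = (-9 - (1)·-2.000 - (1)·1.000) / (4) = -2.000
  γ = (7 - (3)·-2.000 - (-4)·-2.000) / (8) = 0.625
Iteration 2:
  α = (-11 - (1)·-2.000 - (-2)·0.625) / (5) = -1.550
  β = (-9 - (1)·-1.550 - (1)·0.625) / (4) = -2.019
  γ = (7 - (3)·-1.550 - (-4)·-2.019) / (8) = 0.447
Change: (0.450, -0.019, -0.178) → max |·| = 0.450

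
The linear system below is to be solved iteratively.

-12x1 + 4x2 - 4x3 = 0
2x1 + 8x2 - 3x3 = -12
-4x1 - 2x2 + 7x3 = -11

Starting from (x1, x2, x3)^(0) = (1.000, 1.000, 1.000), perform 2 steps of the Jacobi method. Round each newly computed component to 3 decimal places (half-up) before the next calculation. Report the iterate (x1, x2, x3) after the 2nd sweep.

(-0.220, -1.768, -1.964)

Iteration 1:
  x1 = (0 - (4)·1.000 - (-4)·1.000) / (-12) = 0.000
  x2 = (-12 - (2)·1.000 - (-3)·1.000) / (8) = -1.375
  x3 = (-11 - (-4)·1.000 - (-2)·1.000) / (7) = -0.714
Iteration 2:
  x1 = (0 - (4)·-1.375 - (-4)·-0.714) / (-12) = -0.220
  x2 = (-12 - (2)·0.000 - (-3)·-0.714) / (8) = -1.768
  x3 = (-11 - (-4)·0.000 - (-2)·-1.375) / (7) = -1.964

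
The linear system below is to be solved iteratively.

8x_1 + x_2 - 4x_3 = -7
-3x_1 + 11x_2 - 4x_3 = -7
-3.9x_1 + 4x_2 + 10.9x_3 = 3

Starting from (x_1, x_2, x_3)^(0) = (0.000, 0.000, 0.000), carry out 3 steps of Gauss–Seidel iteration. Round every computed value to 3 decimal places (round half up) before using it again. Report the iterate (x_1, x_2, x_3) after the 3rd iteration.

Iteration 1:
  x_1 = (-7 - (1)·0.000 - (-4)·0.000) / (8) = -0.875
  x_2 = (-7 - (-3)·-0.875 - (-4)·0.000) / (11) = -0.875
  x_3 = (3 - (-3.9)·-0.875 - (4)·-0.875) / (10.9) = 0.283
Iteration 2:
  x_1 = (-7 - (1)·-0.875 - (-4)·0.283) / (8) = -0.624
  x_2 = (-7 - (-3)·-0.624 - (-4)·0.283) / (11) = -0.704
  x_3 = (3 - (-3.9)·-0.624 - (4)·-0.704) / (10.9) = 0.310
Iteration 3:
  x_1 = (-7 - (1)·-0.704 - (-4)·0.310) / (8) = -0.632
  x_2 = (-7 - (-3)·-0.632 - (-4)·0.310) / (11) = -0.696
  x_3 = (3 - (-3.9)·-0.632 - (4)·-0.696) / (10.9) = 0.305

(-0.632, -0.696, 0.305)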